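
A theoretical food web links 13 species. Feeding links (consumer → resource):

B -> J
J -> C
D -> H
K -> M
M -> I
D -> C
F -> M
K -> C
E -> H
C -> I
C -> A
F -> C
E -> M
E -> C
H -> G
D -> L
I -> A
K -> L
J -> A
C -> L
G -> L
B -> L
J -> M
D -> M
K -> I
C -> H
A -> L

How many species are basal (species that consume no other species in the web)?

Basal species (no prey listed): L.
Count: 1.

1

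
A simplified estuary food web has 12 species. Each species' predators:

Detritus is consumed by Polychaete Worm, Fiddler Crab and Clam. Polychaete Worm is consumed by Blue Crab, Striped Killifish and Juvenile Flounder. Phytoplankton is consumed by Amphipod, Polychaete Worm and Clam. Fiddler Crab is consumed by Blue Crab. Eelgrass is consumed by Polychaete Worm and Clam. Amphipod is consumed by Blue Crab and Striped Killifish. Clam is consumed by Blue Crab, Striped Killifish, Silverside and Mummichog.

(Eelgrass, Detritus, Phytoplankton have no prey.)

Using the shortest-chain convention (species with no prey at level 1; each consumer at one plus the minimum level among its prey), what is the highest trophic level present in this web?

3

Basal resources (level 1): Eelgrass, Detritus, Phytoplankton.
Following each consumer down to its lowest-level prey: Eelgrass → Clam → Silverside (levels 1 through 3).
All prey of Silverside (Clam 2) are at level 2 or above, so Silverside is at level 1 + 2 = 3.
Every consumer has at least one prey at level 2 or below, so none exceeds level 3.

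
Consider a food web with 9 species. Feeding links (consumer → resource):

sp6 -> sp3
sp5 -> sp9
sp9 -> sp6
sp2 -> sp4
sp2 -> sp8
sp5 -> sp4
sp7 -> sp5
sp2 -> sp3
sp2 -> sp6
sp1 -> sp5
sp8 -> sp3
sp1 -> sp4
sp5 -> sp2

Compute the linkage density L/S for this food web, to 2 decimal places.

L/S = 1.44

There are L = 13 links among S = 9 species.
L/S = 13/9 = 1.4444 ≈ 1.44.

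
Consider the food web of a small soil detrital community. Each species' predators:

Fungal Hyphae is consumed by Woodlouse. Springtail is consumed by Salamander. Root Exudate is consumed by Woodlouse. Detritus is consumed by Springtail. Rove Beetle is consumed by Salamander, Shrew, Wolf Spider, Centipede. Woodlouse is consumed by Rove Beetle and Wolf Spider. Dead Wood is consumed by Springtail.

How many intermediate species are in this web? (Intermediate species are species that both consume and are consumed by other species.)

3

Intermediate species (has both prey and predators): Springtail, Woodlouse, Rove Beetle.
Count: 3.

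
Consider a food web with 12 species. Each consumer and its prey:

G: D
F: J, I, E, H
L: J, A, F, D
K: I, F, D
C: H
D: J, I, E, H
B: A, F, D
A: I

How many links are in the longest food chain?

2 links

One longest chain: J → F → K.
It has 3 species and 2 links.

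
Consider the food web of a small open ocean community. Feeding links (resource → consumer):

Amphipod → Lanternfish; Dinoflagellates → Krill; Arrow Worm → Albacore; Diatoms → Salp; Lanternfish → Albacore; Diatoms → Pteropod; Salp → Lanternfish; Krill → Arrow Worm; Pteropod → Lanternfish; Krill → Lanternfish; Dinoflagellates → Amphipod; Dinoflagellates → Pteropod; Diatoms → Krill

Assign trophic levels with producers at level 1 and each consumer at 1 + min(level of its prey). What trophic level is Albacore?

Diatoms is a producer → level 1.
Krill eats Diatoms → level 2.
Arrow Worm eats Krill → level 3.
Albacore eats Arrow Worm → level 4.
No prey of Albacore is below level 3, so 4 is the minimum.

Trophic level 4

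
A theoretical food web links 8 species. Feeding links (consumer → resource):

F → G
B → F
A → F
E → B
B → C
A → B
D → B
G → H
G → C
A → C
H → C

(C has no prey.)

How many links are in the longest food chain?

One longest chain: C → H → G → F → B → E.
It has 6 species and 5 links.

5 links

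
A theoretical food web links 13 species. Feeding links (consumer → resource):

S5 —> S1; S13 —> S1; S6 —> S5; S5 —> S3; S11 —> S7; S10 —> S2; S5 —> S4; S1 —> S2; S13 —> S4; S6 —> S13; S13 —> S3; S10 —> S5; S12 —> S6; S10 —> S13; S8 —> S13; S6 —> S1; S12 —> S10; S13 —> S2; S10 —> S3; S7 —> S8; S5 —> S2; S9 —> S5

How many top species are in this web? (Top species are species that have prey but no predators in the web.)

3

Top species (has prey, but nothing eats it): S9, S12, S11.
Count: 3.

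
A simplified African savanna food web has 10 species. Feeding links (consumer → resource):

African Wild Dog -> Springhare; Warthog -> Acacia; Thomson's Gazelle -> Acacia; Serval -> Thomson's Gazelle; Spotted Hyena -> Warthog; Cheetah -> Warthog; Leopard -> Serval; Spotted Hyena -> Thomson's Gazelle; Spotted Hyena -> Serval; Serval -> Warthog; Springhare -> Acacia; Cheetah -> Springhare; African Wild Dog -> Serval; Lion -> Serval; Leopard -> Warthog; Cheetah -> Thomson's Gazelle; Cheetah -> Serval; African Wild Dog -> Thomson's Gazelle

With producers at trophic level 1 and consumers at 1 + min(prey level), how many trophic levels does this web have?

Producers (level 1): Acacia.
Following each consumer down to its lowest-level prey: Acacia → Warthog → Serval → Lion (levels 1 through 4).
All prey of Lion (Serval 3) are at level 3 or above, so Lion is at level 1 + 3 = 4.
Every consumer has at least one prey at level 3 or below, so none exceeds level 4.

4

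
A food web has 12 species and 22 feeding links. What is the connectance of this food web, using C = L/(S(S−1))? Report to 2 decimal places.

The web has S = 12 species and L = 22 feeding links.
C = L / (S(S−1)) = 22 / 132 = 0.1667 ≈ 0.17.

C = 0.17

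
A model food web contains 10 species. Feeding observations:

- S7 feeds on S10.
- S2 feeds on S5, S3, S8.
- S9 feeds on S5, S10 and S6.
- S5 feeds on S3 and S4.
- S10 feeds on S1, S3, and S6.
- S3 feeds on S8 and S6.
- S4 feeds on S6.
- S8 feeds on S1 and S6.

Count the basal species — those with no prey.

Basal species (no prey listed): S1, S6.
Count: 2.

2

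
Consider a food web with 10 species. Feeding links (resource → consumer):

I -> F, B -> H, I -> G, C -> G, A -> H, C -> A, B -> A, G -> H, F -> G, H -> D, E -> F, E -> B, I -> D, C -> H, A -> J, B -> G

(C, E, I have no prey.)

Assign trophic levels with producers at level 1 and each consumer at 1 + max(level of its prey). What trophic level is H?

Trophic level 4

E is a producer → level 1.
B eats E → level 2.
A eats B (level 2); other prey at levels: C 1 → level 3.
H eats A (level 3); other prey at levels: C 1, B 2, G 3 → level 4.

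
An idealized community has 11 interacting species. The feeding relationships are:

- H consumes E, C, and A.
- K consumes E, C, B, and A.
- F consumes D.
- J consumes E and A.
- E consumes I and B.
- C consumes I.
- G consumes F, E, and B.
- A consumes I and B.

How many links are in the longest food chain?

2 links

One longest chain: I → C → H.
It has 3 species and 2 links.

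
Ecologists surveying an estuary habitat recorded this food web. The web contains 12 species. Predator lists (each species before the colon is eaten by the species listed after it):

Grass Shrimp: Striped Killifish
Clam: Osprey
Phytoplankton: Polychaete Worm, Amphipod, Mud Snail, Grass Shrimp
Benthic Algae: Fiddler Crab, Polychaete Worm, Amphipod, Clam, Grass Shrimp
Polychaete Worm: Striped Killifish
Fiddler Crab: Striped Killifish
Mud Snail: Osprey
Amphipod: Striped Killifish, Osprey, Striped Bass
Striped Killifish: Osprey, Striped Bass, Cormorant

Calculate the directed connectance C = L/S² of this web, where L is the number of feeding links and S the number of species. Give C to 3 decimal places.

The web has S = 12 species and L = 20 feeding links.
C = L / S² = 20 / 144 = 0.1389 ≈ 0.139.

C = 0.139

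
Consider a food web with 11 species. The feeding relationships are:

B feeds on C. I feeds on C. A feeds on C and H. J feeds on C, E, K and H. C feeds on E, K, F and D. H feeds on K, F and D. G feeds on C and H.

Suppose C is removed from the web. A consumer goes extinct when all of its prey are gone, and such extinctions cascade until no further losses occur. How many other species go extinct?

Remove C.
Round 1: I (all prey gone), B (all prey gone) → extinct.
No further losses. Total secondary extinctions: 2.

2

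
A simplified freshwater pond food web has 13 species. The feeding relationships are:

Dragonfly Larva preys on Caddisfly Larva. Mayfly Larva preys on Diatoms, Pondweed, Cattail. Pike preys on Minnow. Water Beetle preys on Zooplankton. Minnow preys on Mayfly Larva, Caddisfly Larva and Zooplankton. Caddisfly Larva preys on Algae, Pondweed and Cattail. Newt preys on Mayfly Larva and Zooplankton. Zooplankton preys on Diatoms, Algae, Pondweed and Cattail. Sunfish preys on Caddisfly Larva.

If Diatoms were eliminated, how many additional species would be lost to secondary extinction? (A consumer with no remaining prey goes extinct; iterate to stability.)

Remove Diatoms.
Every predator of it retains at least one other prey: Zooplankton still has Algae, Cattail, Pondweed; Mayfly Larva still has Cattail, Pondweed.
No consumer loses all prey, so no secondary extinctions occur.

0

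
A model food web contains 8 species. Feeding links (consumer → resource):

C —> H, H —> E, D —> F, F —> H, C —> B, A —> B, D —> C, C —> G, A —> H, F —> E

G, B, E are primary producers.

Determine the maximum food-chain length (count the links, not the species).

One longest chain: E → H → F → D.
It has 4 species and 3 links.

3 links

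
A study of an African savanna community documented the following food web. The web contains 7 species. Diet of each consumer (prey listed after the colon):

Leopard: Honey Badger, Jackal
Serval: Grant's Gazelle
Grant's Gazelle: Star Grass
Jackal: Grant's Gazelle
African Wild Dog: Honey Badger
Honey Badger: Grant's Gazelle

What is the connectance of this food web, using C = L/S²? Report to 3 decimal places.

C = 0.143

The web has S = 7 species and L = 7 feeding links.
C = L / S² = 7 / 49 = 0.1429 ≈ 0.143.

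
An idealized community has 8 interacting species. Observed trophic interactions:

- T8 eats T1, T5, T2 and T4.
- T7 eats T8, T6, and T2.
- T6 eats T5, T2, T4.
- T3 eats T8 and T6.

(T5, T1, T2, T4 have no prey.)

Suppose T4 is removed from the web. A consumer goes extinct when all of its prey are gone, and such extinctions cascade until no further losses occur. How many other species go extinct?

0

Remove T4.
Every predator of it retains at least one other prey: T6 still has T5, T2; T8 still has T5, T1, T2.
No consumer loses all prey, so no secondary extinctions occur.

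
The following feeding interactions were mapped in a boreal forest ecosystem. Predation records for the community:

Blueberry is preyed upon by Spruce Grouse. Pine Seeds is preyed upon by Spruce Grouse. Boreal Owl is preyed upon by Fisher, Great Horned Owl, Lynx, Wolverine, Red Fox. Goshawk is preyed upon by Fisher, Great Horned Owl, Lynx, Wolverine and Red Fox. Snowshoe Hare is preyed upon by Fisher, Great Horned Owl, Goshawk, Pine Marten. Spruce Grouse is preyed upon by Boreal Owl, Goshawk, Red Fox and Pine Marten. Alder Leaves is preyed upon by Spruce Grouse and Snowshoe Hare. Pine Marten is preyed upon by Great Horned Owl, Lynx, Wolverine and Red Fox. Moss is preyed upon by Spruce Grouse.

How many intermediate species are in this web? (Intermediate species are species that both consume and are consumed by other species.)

5

Intermediate species (has both prey and predators): Spruce Grouse, Snowshoe Hare, Goshawk, Pine Marten, Boreal Owl.
Count: 5.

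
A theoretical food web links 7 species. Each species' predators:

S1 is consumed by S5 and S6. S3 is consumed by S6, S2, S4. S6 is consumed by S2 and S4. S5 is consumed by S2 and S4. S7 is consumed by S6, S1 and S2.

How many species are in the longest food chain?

4 species

One longest chain: S7 → S1 → S6 → S4.
It has 4 species and 3 links.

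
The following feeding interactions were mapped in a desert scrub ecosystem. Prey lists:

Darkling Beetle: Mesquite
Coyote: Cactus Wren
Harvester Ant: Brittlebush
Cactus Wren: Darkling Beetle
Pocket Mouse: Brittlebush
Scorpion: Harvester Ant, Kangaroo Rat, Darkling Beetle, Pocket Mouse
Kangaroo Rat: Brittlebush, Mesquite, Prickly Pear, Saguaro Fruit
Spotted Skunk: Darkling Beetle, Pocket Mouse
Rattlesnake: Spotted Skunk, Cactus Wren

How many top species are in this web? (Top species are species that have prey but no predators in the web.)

Top species (has prey, but nothing eats it): Scorpion, Coyote, Rattlesnake.
Count: 3.

3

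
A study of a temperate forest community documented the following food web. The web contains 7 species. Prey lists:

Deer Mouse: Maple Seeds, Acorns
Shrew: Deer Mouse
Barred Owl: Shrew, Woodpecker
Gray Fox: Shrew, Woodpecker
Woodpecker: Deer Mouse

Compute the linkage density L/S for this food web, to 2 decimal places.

L/S = 1.14

There are L = 8 links among S = 7 species.
L/S = 8/7 = 1.1429 ≈ 1.14.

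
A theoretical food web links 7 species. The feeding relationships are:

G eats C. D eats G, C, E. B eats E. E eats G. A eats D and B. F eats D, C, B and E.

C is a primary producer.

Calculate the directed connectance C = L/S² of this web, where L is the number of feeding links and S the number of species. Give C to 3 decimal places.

C = 0.245

The web has S = 7 species and L = 12 feeding links.
C = L / S² = 12 / 49 = 0.2449 ≈ 0.245.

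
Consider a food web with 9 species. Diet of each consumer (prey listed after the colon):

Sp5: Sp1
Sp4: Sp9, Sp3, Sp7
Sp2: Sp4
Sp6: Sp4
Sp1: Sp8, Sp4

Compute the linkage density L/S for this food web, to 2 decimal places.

L/S = 0.89

There are L = 8 links among S = 9 species.
L/S = 8/9 = 0.8889 ≈ 0.89.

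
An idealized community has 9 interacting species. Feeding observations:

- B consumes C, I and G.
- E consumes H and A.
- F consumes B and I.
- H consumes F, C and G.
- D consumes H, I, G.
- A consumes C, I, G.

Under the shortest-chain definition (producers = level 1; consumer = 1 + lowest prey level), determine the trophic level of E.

Trophic level 3

I is a producer → level 1.
A eats I → level 2.
E eats A → level 3.
No prey of E is below level 2, so 3 is the minimum.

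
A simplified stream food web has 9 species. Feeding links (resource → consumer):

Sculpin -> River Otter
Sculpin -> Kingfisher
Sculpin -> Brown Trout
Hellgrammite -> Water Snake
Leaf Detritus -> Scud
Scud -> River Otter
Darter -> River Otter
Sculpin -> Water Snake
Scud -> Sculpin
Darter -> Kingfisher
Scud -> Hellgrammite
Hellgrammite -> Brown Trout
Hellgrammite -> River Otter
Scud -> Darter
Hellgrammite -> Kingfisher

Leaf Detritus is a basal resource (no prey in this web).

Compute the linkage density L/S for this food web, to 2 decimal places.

L/S = 1.67

There are L = 15 links among S = 9 species.
L/S = 15/9 = 1.6667 ≈ 1.67.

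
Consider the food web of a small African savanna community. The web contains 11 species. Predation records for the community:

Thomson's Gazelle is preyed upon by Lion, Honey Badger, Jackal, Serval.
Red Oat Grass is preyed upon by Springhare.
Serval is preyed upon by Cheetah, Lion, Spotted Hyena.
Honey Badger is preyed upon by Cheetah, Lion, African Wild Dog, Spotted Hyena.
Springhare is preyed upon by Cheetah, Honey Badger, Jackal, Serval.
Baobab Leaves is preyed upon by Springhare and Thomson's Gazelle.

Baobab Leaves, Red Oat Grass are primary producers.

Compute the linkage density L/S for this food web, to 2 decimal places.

L/S = 1.64

There are L = 18 links among S = 11 species.
L/S = 18/11 = 1.6364 ≈ 1.64.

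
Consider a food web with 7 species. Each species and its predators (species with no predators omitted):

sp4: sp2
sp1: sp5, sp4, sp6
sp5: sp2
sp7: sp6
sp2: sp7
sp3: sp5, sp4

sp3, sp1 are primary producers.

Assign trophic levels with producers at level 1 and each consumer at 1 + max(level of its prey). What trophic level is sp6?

sp3 is a producer → level 1.
sp5 eats sp3 (level 1); other prey at levels: sp1 1 → level 2.
sp2 eats sp5 (level 2); other prey at levels: sp4 2 → level 3.
sp7 eats sp2 → level 4.
sp6 eats sp7 (level 4); other prey at levels: sp1 1 → level 5.

Trophic level 5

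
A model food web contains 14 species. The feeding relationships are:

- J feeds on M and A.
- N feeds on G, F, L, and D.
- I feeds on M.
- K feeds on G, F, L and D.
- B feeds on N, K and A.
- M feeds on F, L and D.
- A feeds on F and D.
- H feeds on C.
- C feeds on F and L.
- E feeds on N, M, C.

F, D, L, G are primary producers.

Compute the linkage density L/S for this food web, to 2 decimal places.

There are L = 25 links among S = 14 species.
L/S = 25/14 = 1.7857 ≈ 1.79.

L/S = 1.79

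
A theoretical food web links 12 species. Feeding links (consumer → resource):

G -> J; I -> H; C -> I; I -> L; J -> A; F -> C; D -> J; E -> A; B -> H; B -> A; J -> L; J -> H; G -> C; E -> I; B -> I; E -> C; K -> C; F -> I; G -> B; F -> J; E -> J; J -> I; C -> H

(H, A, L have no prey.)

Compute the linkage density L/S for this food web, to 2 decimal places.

There are L = 23 links among S = 12 species.
L/S = 23/12 = 1.9167 ≈ 1.92.

L/S = 1.92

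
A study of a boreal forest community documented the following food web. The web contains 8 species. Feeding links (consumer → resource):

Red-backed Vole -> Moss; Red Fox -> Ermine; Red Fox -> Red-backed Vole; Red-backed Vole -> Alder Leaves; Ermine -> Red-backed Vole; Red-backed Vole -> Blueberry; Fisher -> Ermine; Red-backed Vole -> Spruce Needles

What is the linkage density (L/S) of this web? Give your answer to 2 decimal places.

There are L = 8 links among S = 8 species.
L/S = 8/8 = 1.0000 ≈ 1.00.

L/S = 1.00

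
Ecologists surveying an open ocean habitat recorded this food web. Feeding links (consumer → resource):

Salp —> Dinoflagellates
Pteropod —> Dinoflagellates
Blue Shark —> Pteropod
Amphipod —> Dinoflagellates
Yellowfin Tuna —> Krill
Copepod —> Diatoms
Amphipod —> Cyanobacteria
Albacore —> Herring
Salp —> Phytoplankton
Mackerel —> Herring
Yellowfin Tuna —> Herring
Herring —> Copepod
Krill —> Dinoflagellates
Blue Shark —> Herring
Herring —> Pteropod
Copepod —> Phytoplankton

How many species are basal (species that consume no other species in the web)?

Basal species (no prey listed): Dinoflagellates, Phytoplankton, Cyanobacteria, Diatoms.
Count: 4.

4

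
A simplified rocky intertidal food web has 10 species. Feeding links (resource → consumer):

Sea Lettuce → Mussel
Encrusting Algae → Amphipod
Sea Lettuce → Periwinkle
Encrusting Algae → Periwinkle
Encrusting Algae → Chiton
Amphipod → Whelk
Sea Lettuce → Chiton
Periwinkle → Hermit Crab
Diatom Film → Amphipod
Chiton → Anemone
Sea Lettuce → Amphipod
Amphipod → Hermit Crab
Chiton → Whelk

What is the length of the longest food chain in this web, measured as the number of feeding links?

2 links

One longest chain: Encrusting Algae → Amphipod → Hermit Crab.
It has 3 species and 2 links.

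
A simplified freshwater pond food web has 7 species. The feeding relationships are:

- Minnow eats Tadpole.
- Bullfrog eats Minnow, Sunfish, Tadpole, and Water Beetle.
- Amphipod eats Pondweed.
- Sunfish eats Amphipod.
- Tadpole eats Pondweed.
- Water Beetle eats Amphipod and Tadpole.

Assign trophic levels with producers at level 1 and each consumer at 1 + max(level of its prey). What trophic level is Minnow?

Pondweed is a producer → level 1.
Tadpole eats Pondweed → level 2.
Minnow eats Tadpole → level 3.

Trophic level 3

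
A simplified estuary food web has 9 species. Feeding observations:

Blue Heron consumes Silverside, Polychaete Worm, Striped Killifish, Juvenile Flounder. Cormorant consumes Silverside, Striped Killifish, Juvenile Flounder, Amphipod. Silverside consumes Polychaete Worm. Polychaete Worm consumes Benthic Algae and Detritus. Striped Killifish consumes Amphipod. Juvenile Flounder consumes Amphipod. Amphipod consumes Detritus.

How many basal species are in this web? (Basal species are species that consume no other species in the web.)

2

Basal species (no prey listed): Detritus, Benthic Algae.
Count: 2.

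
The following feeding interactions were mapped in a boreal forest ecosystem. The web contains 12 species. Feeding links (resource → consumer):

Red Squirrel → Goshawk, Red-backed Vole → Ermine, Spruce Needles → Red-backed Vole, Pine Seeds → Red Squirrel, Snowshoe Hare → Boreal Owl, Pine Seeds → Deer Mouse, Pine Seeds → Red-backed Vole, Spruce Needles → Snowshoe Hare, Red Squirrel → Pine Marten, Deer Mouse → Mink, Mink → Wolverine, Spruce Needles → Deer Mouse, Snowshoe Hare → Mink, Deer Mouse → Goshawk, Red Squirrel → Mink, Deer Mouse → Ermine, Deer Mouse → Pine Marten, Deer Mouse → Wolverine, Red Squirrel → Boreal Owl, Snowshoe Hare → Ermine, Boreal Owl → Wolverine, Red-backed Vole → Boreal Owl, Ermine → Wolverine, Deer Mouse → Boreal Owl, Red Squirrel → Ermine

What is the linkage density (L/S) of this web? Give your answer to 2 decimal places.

There are L = 25 links among S = 12 species.
L/S = 25/12 = 2.0833 ≈ 2.08.

L/S = 2.08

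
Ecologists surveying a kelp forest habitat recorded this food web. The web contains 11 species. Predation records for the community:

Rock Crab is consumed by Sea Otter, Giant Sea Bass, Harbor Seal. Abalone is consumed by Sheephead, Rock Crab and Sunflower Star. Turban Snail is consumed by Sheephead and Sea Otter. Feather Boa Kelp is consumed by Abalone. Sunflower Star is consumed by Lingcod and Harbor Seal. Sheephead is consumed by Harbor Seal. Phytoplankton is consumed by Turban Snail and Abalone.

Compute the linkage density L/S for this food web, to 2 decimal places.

L/S = 1.27

There are L = 14 links among S = 11 species.
L/S = 14/11 = 1.2727 ≈ 1.27.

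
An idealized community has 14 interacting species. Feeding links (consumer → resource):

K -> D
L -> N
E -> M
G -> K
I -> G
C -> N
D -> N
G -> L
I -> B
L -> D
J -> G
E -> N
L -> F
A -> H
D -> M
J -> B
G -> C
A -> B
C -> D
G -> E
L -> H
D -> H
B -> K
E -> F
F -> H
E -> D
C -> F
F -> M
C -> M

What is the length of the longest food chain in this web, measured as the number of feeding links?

One longest chain: N → D → K → B → J.
It has 5 species and 4 links.

4 links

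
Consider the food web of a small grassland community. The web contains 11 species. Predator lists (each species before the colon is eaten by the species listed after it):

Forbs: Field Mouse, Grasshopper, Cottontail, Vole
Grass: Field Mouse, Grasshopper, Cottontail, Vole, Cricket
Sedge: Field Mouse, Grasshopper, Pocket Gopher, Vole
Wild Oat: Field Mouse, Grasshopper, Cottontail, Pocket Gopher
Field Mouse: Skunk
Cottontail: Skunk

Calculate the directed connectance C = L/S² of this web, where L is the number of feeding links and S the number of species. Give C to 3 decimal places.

C = 0.157

The web has S = 11 species and L = 19 feeding links.
C = L / S² = 19 / 121 = 0.1570 ≈ 0.157.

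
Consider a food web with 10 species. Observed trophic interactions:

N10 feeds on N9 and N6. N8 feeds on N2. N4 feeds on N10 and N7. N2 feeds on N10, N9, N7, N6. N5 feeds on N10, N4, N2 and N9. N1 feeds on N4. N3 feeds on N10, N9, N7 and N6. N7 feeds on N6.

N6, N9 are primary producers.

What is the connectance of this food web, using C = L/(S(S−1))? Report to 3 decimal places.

C = 0.211

The web has S = 10 species and L = 19 feeding links.
C = L / (S(S−1)) = 19 / 90 = 0.2111 ≈ 0.211.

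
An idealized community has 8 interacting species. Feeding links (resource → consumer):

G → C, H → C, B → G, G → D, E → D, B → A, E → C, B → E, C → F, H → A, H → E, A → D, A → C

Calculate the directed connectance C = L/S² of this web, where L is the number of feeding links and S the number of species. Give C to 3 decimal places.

C = 0.203

The web has S = 8 species and L = 13 feeding links.
C = L / S² = 13 / 64 = 0.2031 ≈ 0.203.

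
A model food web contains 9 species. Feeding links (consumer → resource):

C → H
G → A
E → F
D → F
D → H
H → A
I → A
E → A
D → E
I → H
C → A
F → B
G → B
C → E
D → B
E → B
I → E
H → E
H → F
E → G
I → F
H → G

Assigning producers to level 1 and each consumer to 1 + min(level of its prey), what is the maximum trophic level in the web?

Producers (level 1): A, B.
Following each consumer down to its lowest-level prey: A → I (levels 1 through 2).
All prey of I (A 1, F 2, E 2, H 2) are at level 1 or above, so I is at level 1 + 1 = 2.
Every consumer has at least one prey at level 1 or below, so none exceeds level 2.

2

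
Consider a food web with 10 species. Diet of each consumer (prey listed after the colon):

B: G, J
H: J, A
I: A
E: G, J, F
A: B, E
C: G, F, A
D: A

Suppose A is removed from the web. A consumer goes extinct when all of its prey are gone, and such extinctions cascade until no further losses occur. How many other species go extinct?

2

Remove A.
Round 1: I (all prey gone), D (all prey gone) → extinct.
No further losses. Total secondary extinctions: 2.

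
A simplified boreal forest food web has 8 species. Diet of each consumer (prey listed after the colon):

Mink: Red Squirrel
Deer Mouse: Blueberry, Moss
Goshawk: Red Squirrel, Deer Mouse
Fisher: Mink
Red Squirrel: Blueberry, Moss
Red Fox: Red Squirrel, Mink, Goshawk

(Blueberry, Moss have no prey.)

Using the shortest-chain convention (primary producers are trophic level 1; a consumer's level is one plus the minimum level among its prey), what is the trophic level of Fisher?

Trophic level 4

Blueberry is a producer → level 1.
Red Squirrel eats Blueberry → level 2.
Mink eats Red Squirrel → level 3.
Fisher eats Mink → level 4.
No prey of Fisher is below level 3, so 4 is the minimum.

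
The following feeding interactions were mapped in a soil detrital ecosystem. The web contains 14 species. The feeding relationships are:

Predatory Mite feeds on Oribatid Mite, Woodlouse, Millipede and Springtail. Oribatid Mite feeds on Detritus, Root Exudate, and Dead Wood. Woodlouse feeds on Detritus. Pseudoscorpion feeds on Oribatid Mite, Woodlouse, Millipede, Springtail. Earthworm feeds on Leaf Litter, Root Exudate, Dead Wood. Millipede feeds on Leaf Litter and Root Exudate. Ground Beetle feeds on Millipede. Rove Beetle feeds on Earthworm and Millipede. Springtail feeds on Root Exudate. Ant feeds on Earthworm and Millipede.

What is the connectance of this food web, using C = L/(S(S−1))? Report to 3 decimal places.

The web has S = 14 species and L = 23 feeding links.
C = L / (S(S−1)) = 23 / 182 = 0.1264 ≈ 0.126.

C = 0.126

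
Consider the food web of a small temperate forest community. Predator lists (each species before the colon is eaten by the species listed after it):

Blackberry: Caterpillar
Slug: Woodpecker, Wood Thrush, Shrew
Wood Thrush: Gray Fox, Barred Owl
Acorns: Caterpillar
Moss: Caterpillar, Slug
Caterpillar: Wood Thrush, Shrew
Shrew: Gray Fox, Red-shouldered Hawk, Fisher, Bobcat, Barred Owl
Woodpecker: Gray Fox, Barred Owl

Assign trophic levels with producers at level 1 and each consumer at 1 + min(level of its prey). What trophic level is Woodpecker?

Moss is a producer → level 1.
Slug eats Moss → level 2.
Woodpecker eats Slug → level 3.
No prey of Woodpecker is below level 2, so 3 is the minimum.

Trophic level 3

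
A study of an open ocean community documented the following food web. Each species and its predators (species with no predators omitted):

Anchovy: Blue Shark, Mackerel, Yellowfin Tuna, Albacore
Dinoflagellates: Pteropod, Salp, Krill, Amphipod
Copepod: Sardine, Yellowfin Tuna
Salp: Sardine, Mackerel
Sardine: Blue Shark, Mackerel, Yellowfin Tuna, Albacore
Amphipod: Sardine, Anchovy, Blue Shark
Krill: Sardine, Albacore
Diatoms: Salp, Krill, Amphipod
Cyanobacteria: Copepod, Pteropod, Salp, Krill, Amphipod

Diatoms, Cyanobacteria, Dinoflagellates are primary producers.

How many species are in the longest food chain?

One longest chain: Cyanobacteria → Copepod → Sardine → Blue Shark.
It has 4 species and 3 links.

4 species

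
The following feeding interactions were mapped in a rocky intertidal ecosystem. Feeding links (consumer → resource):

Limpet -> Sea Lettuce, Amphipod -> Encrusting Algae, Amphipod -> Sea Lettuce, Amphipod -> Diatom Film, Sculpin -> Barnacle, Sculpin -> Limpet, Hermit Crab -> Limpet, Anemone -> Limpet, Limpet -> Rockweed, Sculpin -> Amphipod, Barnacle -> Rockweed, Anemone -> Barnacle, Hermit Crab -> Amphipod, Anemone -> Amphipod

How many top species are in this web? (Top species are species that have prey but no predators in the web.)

Top species (has prey, but nothing eats it): Anemone, Hermit Crab, Sculpin.
Count: 3.

3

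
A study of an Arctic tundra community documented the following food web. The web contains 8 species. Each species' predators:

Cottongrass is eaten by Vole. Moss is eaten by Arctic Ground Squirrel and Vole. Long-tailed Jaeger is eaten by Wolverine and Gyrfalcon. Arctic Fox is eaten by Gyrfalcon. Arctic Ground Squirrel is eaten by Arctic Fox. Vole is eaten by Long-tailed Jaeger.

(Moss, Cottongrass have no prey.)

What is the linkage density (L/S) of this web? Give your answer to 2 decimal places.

There are L = 8 links among S = 8 species.
L/S = 8/8 = 1.0000 ≈ 1.00.

L/S = 1.00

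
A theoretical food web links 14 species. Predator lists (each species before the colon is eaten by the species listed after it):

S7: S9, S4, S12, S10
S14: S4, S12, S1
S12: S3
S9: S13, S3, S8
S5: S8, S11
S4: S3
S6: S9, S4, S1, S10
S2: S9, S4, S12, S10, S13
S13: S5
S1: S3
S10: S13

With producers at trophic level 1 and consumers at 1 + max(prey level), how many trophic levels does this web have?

5

Producers (level 1): S14, S6, S7, S2.
S6 → S10 → S13 → S5 → S8 gives S8 level 5.
No species has a prey at level 5, so no species reaches level 6.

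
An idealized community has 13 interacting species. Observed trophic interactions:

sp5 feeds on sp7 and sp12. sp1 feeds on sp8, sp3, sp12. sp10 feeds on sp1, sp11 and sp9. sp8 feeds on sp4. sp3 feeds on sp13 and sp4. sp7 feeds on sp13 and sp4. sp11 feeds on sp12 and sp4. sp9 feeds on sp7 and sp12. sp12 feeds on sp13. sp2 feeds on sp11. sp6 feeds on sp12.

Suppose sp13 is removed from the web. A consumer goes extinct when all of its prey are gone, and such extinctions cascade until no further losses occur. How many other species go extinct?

Remove sp13.
Round 1: sp12 (all prey gone) → extinct.
Round 2: sp6 (all prey gone) → extinct.
No further losses. Total secondary extinctions: 2.

2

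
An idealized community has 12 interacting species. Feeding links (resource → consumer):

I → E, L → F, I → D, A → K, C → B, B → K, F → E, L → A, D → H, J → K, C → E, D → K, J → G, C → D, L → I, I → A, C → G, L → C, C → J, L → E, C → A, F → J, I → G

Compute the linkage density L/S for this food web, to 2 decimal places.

There are L = 23 links among S = 12 species.
L/S = 23/12 = 1.9167 ≈ 1.92.

L/S = 1.92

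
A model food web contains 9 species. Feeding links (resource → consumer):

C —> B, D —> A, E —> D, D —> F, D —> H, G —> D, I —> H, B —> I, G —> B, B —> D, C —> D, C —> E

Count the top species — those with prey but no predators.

3

Top species (has prey, but nothing eats it): H, A, F.
Count: 3.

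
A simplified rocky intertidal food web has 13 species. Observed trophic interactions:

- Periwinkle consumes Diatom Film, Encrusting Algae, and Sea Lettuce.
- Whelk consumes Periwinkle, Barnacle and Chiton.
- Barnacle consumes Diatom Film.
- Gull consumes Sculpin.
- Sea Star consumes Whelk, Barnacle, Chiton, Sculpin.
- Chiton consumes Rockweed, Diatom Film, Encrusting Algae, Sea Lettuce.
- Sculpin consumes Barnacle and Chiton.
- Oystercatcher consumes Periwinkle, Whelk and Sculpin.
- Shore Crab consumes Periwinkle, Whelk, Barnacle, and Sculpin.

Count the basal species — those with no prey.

4

Basal species (no prey listed): Rockweed, Encrusting Algae, Sea Lettuce, Diatom Film.
Count: 4.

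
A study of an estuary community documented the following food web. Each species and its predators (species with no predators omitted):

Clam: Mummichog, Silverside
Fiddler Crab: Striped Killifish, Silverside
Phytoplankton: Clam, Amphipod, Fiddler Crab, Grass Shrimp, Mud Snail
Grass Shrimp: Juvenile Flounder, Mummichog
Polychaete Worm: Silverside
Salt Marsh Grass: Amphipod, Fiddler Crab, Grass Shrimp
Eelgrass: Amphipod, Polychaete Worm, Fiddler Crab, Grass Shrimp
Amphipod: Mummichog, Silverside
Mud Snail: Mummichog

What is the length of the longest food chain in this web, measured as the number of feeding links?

One longest chain: Salt Marsh Grass → Fiddler Crab → Striped Killifish.
It has 3 species and 2 links.

2 links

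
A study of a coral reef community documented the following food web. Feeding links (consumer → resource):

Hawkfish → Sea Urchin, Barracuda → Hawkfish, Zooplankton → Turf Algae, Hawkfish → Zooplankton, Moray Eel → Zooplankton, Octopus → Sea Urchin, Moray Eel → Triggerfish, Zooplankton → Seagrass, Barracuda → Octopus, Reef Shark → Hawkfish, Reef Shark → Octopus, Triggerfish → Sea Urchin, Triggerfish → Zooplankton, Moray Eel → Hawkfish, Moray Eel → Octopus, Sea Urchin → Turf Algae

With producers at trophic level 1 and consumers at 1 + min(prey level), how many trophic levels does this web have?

4

Producers (level 1): Seagrass, Turf Algae.
Following each consumer down to its lowest-level prey: Seagrass → Zooplankton → Hawkfish → Reef Shark (levels 1 through 4).
All prey of Reef Shark (Hawkfish 3, Octopus 3) are at level 3 or above, so Reef Shark is at level 1 + 3 = 4.
Every consumer has at least one prey at level 3 or below, so none exceeds level 4.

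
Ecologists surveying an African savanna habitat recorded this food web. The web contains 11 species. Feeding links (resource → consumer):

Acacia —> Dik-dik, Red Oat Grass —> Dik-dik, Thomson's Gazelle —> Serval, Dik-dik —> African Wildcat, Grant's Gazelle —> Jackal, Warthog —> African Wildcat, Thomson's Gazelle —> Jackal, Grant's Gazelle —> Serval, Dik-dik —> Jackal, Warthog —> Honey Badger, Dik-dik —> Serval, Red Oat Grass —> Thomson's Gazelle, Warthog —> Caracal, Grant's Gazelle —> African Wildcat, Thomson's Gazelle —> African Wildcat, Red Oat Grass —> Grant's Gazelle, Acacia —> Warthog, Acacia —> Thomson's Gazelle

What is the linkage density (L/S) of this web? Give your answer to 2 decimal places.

There are L = 18 links among S = 11 species.
L/S = 18/11 = 1.6364 ≈ 1.64.

L/S = 1.64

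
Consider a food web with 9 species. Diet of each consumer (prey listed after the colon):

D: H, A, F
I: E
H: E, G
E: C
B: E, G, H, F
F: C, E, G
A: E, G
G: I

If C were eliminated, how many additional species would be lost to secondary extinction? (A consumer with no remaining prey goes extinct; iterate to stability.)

Remove C.
Round 1: E (all prey gone) → extinct.
Round 2: I (all prey gone) → extinct.
Round 3: G (all prey gone) → extinct.
Round 4: H (all prey gone), A (all prey gone), F (all prey gone) → extinct.
Round 5: B (all prey gone), D (all prey gone) → extinct.
No further losses. Total secondary extinctions: 8.

8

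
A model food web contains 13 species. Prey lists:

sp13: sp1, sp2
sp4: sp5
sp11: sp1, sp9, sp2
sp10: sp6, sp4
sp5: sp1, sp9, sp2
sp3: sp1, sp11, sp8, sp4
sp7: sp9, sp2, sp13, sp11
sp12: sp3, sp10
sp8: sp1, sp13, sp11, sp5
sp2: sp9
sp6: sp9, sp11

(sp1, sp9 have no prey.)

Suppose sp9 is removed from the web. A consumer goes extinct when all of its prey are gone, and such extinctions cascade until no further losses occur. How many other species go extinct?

Remove sp9.
Round 1: sp2 (all prey gone) → extinct.
No further losses. Total secondary extinctions: 1.

1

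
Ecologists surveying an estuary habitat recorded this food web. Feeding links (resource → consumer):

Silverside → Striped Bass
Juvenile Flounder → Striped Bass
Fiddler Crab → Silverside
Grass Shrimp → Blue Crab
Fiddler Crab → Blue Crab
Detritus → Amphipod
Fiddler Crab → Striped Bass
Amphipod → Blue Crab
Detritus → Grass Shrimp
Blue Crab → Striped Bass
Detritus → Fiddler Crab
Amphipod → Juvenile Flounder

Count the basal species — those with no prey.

1

Basal species (no prey listed): Detritus.
Count: 1.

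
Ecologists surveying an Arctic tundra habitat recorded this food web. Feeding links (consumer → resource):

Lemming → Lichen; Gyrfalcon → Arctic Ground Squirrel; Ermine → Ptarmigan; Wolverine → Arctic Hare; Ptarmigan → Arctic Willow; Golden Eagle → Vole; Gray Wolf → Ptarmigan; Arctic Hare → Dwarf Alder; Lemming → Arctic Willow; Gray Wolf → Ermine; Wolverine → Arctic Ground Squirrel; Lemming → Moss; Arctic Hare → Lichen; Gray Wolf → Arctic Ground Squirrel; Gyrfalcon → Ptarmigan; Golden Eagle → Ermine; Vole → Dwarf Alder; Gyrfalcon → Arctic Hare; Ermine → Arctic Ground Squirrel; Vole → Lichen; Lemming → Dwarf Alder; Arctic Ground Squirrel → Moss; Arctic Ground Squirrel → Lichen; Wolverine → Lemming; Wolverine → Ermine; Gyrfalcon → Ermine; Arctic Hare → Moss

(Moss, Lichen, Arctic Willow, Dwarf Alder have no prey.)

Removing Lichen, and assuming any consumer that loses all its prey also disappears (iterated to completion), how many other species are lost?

0

Remove Lichen.
Every predator of it retains at least one other prey: Arctic Hare still has Moss, Dwarf Alder; Arctic Ground Squirrel still has Moss; Vole still has Dwarf Alder; Lemming still has Moss, Arctic Willow, Dwarf Alder.
No consumer loses all prey, so no secondary extinctions occur.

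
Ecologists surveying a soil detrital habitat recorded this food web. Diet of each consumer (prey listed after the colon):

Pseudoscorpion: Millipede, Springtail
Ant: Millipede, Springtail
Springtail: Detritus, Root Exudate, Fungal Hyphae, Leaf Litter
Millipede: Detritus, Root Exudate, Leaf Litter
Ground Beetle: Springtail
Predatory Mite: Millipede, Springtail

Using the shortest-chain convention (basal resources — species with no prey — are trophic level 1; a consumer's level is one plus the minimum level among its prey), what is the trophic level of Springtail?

Detritus has no prey (basal) → level 1.
Springtail eats Detritus → level 2.

Trophic level 2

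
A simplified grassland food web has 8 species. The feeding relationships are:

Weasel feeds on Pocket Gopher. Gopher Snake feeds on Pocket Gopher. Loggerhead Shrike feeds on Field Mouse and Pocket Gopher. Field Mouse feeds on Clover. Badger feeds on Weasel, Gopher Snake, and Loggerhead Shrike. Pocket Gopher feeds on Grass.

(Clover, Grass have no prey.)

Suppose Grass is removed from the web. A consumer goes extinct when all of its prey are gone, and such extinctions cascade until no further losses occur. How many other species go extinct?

3

Remove Grass.
Round 1: Pocket Gopher (all prey gone) → extinct.
Round 2: Gopher Snake (all prey gone), Weasel (all prey gone) → extinct.
No further losses. Total secondary extinctions: 3.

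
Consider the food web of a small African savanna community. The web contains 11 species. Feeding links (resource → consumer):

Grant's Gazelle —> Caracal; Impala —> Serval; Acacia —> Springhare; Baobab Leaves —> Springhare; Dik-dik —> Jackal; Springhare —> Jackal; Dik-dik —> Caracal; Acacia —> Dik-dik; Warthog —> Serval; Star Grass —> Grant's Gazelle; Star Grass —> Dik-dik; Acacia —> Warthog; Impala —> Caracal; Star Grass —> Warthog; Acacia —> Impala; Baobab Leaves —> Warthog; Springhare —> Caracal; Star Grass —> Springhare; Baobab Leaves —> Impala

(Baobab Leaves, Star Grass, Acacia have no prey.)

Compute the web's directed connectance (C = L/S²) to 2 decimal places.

C = 0.16

The web has S = 11 species and L = 19 feeding links.
C = L / S² = 19 / 121 = 0.1570 ≈ 0.16.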